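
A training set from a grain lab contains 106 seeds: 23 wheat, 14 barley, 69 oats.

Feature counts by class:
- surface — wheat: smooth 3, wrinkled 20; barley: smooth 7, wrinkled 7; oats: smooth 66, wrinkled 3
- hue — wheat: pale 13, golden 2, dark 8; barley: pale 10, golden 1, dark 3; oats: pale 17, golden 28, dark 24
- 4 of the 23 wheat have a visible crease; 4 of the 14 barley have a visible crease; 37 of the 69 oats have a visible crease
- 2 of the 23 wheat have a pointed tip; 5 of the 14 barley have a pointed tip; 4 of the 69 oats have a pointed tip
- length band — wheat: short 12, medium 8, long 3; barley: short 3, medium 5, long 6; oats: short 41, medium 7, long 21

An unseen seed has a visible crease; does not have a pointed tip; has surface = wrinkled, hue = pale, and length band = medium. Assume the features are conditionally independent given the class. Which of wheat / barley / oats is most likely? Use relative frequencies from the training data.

wheat

wheat: (23/106) × (20/23) × (13/23) × (4/23) × (21/23) × (8/23) ≈ 0.00589014
barley: (14/106) × (7/14) × (10/14) × (4/14) × (9/14) × (5/14) ≈ 0.00309423
oats: (69/106) × (3/69) × (17/69) × (37/69) × (65/69) × (7/69) ≈ 0.00035734
Highest score → wheat.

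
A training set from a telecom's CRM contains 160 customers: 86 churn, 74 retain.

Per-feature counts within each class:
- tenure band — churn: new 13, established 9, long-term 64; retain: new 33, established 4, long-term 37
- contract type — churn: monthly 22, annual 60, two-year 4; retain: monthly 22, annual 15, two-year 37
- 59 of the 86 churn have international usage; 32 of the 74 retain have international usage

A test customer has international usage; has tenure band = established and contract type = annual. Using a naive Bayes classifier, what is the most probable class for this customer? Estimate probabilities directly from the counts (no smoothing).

churn: (86/160) × (9/86) × (60/86) × (59/86) ≈ 0.0269233
retain: (74/160) × (4/74) × (15/74) × (32/74) ≈ 0.00219138
Highest score → churn.

churn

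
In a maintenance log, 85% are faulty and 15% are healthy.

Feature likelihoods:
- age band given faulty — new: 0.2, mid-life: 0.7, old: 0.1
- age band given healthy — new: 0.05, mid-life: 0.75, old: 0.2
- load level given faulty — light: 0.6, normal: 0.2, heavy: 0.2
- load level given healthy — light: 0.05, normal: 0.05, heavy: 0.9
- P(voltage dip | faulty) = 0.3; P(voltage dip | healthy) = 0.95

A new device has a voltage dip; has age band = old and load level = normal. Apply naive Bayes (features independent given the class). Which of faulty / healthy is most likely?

faulty

faulty: 0.85 × 0.1 × 0.2 × 0.3 = 0.0051
healthy: 0.15 × 0.2 × 0.05 × 0.95 = 0.001425
Highest score → faulty.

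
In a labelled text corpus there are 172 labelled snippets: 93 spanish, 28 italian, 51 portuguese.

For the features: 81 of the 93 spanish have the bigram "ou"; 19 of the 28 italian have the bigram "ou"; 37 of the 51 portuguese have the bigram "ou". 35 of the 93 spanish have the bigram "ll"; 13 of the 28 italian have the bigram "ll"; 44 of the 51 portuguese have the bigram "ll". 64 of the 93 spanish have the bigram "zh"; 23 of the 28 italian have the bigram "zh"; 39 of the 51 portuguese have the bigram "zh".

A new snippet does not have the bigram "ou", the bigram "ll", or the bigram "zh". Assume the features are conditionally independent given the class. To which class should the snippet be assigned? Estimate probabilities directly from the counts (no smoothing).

spanish: (93/172) × (12/93) × (58/93) × (29/93) ≈ 0.0135679
italian: (28/172) × (9/28) × (15/28) × (5/28) ≈ 0.00500564
portuguese: (51/172) × (14/51) × (7/51) × (12/51) ≈ 0.00262868
Highest score → spanish.

spanish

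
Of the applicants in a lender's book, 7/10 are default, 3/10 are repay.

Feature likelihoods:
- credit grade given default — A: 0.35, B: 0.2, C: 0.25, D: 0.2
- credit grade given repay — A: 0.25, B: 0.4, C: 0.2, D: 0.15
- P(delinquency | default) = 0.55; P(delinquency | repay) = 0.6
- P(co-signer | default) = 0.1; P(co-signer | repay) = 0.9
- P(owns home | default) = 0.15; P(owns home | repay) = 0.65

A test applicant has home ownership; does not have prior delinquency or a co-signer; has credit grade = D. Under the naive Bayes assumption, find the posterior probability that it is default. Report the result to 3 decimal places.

0.879

default: 0.7 × 0.2 × (1−0.55) × (1−0.1) × 0.15 = 0.008505
repay: 0.3 × 0.15 × (1−0.6) × (1−0.9) × 0.65 = 0.00117
P(default | x) = 0.008505 / 0.009675 ≈ 0.879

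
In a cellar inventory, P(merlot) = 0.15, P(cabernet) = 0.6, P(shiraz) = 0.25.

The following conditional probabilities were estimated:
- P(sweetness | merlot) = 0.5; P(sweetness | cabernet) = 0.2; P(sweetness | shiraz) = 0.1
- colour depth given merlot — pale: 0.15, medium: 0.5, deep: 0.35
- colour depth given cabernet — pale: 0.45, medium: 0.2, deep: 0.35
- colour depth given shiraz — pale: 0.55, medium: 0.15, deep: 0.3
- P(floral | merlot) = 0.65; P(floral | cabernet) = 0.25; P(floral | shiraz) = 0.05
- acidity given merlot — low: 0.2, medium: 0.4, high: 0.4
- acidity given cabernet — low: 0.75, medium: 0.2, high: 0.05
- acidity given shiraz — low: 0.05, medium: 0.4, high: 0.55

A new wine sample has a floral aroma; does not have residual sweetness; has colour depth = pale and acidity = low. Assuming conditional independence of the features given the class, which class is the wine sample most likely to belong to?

cabernet

merlot: 0.15 × (1−0.5) × 0.15 × 0.65 × 0.2 = 0.0014625
cabernet: 0.6 × (1−0.2) × 0.45 × 0.25 × 0.75 = 0.0405
shiraz: 0.25 × (1−0.1) × 0.55 × 0.05 × 0.05 = 0.000309375
Highest score → cabernet.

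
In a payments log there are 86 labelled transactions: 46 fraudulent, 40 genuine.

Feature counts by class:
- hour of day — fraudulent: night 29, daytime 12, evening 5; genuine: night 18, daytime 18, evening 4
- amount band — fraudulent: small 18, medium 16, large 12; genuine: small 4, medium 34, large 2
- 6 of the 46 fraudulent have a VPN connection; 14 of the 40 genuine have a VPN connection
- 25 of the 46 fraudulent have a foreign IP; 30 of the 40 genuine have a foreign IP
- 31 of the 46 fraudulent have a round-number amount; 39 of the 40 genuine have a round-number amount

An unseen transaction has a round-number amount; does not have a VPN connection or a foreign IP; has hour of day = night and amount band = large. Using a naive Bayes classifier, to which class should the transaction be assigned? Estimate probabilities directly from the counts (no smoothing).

fraudulent

fraudulent: (46/86) × (29/46) × (12/46) × (40/46) × (21/46) × (31/46) ≈ 0.0235337
genuine: (40/86) × (18/40) × (2/40) × (26/40) × (10/40) × (39/40) ≈ 0.00165807
Highest score → fraudulent.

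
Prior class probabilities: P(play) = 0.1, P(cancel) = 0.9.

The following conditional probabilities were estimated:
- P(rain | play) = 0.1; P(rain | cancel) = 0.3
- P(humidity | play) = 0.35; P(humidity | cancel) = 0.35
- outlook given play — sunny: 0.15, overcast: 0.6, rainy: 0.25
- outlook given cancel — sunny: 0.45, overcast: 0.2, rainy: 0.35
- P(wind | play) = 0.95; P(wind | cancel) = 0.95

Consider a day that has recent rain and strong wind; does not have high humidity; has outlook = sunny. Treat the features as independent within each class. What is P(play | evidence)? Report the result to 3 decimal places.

0.012

play: 0.1 × 0.1 × (1−0.35) × 0.15 × 0.95 = 0.00092625
cancel: 0.9 × 0.3 × (1−0.35) × 0.45 × 0.95 = 0.07502625
P(play | x) = 0.00092625 / 0.0759525 ≈ 0.012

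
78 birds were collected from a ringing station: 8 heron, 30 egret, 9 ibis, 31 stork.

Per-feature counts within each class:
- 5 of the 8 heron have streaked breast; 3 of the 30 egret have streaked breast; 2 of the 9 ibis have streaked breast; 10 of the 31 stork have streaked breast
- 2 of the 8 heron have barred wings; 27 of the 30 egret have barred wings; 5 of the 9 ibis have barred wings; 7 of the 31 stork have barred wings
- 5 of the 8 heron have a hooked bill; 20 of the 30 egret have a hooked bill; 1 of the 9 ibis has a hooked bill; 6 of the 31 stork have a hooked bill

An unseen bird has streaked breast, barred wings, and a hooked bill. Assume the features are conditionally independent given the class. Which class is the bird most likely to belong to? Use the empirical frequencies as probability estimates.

heron: (8/78) × (5/8) × (2/8) × (5/8) ≈ 0.010016
egret: (30/78) × (3/30) × (27/30) × (20/30) ≈ 0.0230769
ibis: (9/78) × (2/9) × (5/9) × (1/9) ≈ 0.00158278
stork: (31/78) × (10/31) × (7/31) × (6/31) ≈ 0.00560314
Highest score → egret.

egret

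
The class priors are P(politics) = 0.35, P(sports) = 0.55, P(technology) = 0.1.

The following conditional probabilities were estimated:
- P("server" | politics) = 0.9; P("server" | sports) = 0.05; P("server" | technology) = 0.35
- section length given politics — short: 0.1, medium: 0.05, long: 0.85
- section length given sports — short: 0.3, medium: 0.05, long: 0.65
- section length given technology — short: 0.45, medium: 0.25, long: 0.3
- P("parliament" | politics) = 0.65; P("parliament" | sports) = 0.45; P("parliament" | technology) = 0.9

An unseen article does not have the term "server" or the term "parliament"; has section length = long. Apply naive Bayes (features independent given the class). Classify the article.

politics: 0.35 × (1−0.9) × 0.85 × (1−0.65) = 0.0104125
sports: 0.55 × (1−0.05) × 0.65 × (1−0.45) = 0.18679375
technology: 0.1 × (1−0.35) × 0.3 × (1−0.9) = 0.00195
Highest score → sports.

sports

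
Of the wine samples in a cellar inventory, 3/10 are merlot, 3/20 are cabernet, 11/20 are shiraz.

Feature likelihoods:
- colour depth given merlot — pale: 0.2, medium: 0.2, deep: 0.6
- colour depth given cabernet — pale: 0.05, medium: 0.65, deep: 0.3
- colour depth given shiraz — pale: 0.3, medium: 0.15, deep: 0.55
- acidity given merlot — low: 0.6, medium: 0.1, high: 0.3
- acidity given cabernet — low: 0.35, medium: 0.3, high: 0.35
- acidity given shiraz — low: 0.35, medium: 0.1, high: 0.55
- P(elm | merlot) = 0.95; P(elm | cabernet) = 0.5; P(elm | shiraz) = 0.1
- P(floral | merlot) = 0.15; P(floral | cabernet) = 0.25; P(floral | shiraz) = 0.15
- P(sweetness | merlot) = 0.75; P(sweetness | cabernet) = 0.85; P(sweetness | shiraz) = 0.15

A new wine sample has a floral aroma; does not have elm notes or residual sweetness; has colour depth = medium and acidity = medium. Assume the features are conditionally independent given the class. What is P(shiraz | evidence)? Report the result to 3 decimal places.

0.628

merlot: 0.3 × 0.2 × 0.1 × (1−0.95) × 0.15 × (1−0.75) = 0.00001125
cabernet: 0.15 × 0.65 × 0.3 × (1−0.5) × 0.25 × (1−0.85) = 0.0005484375
shiraz: 0.55 × 0.15 × 0.1 × (1−0.1) × 0.15 × (1−0.15) = 0.0009466875
P(shiraz | x) = 0.0009466875 / 0.001506375 ≈ 0.628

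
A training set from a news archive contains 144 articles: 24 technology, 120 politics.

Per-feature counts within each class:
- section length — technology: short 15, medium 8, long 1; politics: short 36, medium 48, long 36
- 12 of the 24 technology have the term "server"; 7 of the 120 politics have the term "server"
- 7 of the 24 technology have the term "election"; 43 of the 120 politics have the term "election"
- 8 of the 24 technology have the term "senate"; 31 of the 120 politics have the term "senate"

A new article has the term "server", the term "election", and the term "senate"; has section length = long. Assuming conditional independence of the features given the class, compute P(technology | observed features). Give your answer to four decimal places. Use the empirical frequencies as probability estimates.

0.2000

technology: (24/144) × (1/24) × (12/24) × (7/24) × (8/24) ≈ 0.000337577
politics: (120/144) × (36/120) × (7/120) × (43/120) × (31/120) ≈ 0.00134997
P(technology | x) = 0.000337577 / 0.001687547 ≈ 0.2000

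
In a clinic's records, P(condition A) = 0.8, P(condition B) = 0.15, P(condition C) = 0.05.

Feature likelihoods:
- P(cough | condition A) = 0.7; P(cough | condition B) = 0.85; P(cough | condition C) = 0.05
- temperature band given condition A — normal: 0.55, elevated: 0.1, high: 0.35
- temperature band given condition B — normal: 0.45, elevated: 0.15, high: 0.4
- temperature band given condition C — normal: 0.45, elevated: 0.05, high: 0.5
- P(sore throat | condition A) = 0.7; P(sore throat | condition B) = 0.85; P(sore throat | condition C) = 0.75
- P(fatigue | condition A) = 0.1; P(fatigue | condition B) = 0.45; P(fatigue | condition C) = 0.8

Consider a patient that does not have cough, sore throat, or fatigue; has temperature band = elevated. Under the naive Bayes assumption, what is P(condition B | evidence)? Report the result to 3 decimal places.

0.040

condition A: 0.8 × (1−0.7) × 0.1 × (1−0.7) × (1−0.1) = 0.00648
condition B: 0.15 × (1−0.85) × 0.15 × (1−0.85) × (1−0.45) = 0.0002784375
condition C: 0.05 × (1−0.05) × 0.05 × (1−0.75) × (1−0.8) = 0.00011875
P(condition B | x) = 0.0002784375 / 0.0068771875 ≈ 0.040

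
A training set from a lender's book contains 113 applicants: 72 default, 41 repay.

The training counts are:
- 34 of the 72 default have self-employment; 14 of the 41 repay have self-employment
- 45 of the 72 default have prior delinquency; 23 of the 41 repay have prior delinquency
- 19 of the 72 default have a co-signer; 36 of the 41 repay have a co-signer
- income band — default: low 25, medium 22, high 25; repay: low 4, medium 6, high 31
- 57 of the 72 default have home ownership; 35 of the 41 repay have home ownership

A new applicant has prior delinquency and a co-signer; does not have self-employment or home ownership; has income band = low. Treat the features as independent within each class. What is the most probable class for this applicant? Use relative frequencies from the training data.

default: (72/113) × (38/72) × (45/72) × (19/72) × (25/72) × (15/72) ≈ 0.00401211
repay: (41/113) × (27/41) × (23/41) × (36/41) × (4/41) × (6/41) ≈ 0.00168032
Highest score → default.

default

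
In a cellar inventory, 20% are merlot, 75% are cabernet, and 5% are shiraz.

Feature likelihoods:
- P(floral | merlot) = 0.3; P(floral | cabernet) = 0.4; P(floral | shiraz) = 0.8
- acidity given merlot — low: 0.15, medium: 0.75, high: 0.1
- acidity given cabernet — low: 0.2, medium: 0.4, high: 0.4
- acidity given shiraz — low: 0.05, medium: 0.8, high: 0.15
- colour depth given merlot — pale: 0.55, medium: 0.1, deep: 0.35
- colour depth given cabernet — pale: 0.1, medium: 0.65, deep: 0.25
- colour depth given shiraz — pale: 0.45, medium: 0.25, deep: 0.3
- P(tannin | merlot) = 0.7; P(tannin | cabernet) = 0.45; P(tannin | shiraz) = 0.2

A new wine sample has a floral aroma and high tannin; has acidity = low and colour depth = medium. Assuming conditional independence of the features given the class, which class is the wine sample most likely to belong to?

merlot: 0.2 × 0.3 × 0.15 × 0.1 × 0.7 = 0.00063
cabernet: 0.75 × 0.4 × 0.2 × 0.65 × 0.45 = 0.01755
shiraz: 0.05 × 0.8 × 0.05 × 0.25 × 0.2 = 0.0001
Highest score → cabernet.

cabernet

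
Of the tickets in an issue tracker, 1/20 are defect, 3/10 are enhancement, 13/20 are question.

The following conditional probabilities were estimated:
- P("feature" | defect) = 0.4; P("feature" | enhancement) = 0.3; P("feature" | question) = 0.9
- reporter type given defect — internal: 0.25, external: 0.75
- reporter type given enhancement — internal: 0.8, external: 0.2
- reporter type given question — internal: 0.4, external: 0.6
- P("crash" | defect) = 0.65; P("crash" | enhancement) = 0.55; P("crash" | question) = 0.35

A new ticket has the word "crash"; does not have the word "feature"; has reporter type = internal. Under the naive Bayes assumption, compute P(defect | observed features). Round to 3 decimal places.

defect: 0.05 × (1−0.4) × 0.25 × 0.65 = 0.004875
enhancement: 0.3 × (1−0.3) × 0.8 × 0.55 = 0.0924
question: 0.65 × (1−0.9) × 0.4 × 0.35 = 0.0091
P(defect | x) = 0.004875 / 0.106375 ≈ 0.046

0.046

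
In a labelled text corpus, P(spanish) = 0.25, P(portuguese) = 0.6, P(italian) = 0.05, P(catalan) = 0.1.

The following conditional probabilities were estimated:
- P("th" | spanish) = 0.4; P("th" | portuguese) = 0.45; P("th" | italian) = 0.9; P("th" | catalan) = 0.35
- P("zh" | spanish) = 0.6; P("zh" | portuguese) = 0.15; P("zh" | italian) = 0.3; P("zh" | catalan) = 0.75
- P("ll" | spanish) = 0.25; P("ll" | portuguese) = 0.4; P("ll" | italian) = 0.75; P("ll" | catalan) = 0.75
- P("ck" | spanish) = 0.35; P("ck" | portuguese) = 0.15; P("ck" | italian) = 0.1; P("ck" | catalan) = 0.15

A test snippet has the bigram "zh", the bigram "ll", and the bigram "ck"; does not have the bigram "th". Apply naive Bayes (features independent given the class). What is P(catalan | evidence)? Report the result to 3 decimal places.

0.334

spanish: 0.25 × (1−0.4) × 0.6 × 0.25 × 0.35 = 0.007875
portuguese: 0.6 × (1−0.45) × 0.15 × 0.4 × 0.15 = 0.00297
italian: 0.05 × (1−0.9) × 0.3 × 0.75 × 0.1 = 0.0001125
catalan: 0.1 × (1−0.35) × 0.75 × 0.75 × 0.15 = 0.005484375
P(catalan | x) = 0.005484375 / 0.016441875 ≈ 0.334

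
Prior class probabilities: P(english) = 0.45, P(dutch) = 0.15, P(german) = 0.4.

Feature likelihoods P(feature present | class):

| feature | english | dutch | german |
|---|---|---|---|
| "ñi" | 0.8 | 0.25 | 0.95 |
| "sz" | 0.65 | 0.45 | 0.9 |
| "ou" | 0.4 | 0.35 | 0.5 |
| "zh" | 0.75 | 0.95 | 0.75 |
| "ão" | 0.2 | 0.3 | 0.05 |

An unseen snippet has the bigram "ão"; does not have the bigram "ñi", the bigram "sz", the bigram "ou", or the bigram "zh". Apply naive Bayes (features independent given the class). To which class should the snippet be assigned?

english: 0.45 × (1−0.8) × (1−0.65) × (1−0.4) × (1−0.75) × 0.2 = 0.000945
dutch: 0.15 × (1−0.25) × (1−0.45) × (1−0.35) × (1−0.95) × 0.3 = 0.00060328125
german: 0.4 × (1−0.95) × (1−0.9) × (1−0.5) × (1−0.75) × 0.05 = 0.0000125
Highest score → english.

english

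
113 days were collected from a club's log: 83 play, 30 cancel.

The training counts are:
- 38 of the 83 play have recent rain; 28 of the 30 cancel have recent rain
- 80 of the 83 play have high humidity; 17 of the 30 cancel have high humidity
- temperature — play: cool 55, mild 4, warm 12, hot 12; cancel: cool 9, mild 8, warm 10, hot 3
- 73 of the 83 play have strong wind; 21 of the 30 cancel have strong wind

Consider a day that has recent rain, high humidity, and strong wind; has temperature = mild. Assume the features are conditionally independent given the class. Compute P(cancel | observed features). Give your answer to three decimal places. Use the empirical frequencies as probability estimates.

play: (83/113) × (38/83) × (80/83) × (4/83) × (73/83) ≈ 0.0137386
cancel: (30/113) × (28/30) × (17/30) × (8/30) × (21/30) ≈ 0.0262104
P(cancel | x) = 0.0262104 / 0.039949 ≈ 0.656

0.656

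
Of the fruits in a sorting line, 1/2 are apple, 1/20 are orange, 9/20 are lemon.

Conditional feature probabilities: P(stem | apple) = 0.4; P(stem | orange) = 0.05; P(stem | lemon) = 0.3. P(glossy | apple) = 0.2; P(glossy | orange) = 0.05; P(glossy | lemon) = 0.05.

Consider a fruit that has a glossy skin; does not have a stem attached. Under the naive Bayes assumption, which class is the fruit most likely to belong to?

apple

apple: 0.5 × (1−0.4) × 0.2 = 0.06
orange: 0.05 × (1−0.05) × 0.05 = 0.002375
lemon: 0.45 × (1−0.3) × 0.05 = 0.01575
Highest score → apple.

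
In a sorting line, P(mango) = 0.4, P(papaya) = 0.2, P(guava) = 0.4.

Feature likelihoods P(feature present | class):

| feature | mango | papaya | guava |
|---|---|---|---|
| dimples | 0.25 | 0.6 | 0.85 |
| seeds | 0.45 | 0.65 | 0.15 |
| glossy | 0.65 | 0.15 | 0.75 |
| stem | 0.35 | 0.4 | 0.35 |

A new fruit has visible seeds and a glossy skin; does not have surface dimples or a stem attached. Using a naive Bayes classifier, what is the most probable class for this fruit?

mango: 0.4 × (1−0.25) × 0.45 × 0.65 × (1−0.35) = 0.0570375
papaya: 0.2 × (1−0.6) × 0.65 × 0.15 × (1−0.4) = 0.00468
guava: 0.4 × (1−0.85) × 0.15 × 0.75 × (1−0.35) = 0.0043875
Highest score → mango.

mango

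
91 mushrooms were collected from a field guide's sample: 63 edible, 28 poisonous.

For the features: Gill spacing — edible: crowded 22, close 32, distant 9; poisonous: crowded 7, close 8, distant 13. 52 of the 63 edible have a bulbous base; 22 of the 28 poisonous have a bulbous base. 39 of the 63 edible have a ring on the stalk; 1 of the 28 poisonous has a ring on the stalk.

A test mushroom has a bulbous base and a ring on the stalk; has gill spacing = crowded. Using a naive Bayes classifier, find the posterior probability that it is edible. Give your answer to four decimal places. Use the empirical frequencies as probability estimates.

edible: (63/91) × (22/63) × (52/63) × (39/63) ≈ 0.123529
poisonous: (28/91) × (7/28) × (22/28) × (1/28) ≈ 0.00215856
P(edible | x) = 0.123529 / 0.12568756 ≈ 0.9828

0.9828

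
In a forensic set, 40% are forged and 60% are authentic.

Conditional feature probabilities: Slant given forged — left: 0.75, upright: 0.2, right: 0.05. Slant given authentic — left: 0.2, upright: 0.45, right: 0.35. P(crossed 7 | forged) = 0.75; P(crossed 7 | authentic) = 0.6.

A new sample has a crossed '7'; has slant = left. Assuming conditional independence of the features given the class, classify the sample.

forged

forged: 0.4 × 0.75 × 0.75 = 0.225
authentic: 0.6 × 0.2 × 0.6 = 0.072
Highest score → forged.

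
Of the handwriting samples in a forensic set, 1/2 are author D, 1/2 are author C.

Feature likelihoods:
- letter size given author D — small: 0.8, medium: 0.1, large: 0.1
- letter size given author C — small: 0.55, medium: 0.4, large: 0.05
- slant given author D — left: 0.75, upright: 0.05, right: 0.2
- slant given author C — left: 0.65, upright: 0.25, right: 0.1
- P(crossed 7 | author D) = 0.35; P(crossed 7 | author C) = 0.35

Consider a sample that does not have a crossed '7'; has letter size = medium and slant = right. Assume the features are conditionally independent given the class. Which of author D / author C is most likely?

author D: 0.5 × 0.1 × 0.2 × (1−0.35) = 0.0065
author C: 0.5 × 0.4 × 0.1 × (1−0.35) = 0.013
Highest score → author C.

author C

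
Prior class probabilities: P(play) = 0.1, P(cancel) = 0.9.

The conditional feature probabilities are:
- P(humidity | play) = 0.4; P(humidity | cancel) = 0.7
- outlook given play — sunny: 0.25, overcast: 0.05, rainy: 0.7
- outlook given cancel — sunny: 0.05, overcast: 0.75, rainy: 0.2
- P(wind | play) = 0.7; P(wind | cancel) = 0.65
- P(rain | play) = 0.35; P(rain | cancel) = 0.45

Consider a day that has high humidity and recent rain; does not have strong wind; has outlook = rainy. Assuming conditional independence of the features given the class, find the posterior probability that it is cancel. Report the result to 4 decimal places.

play: 0.1 × 0.4 × 0.7 × (1−0.7) × 0.35 = 0.00294
cancel: 0.9 × 0.7 × 0.2 × (1−0.65) × 0.45 = 0.019845
P(cancel | x) = 0.019845 / 0.022785 ≈ 0.8710

0.8710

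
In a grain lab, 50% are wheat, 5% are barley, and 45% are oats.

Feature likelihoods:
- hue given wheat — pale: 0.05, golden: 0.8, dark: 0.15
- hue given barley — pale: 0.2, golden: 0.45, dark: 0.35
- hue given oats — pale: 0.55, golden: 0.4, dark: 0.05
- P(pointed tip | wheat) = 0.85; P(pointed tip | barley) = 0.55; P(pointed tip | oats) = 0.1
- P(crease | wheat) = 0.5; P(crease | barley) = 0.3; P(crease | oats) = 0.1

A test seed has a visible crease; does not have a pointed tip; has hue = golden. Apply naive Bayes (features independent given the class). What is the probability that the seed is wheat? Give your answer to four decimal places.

0.6093

wheat: 0.5 × 0.8 × (1−0.85) × 0.5 = 0.03
barley: 0.05 × 0.45 × (1−0.55) × 0.3 = 0.0030375
oats: 0.45 × 0.4 × (1−0.1) × 0.1 = 0.0162
P(wheat | x) = 0.03 / 0.0492375 ≈ 0.6093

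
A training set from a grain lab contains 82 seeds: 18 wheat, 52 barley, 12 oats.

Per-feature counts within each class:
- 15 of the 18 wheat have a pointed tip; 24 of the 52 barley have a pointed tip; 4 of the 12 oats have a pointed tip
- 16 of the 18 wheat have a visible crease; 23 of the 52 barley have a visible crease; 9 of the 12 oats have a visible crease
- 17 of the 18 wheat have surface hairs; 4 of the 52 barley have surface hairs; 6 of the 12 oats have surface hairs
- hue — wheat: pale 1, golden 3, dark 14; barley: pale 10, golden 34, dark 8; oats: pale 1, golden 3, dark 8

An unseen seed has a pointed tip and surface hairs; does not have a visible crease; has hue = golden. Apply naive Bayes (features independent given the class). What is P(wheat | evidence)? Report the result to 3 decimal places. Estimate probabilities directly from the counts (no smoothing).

0.247

wheat: (18/82) × (15/18) × (2/18) × (17/18) × (3/18) ≈ 0.00319934
barley: (52/82) × (24/52) × (29/52) × (4/52) × (34/52) ≈ 0.00820964
oats: (12/82) × (4/12) × (3/12) × (6/12) × (3/12) ≈ 0.00152439
P(wheat | x) = 0.00319934 / 0.01293337 ≈ 0.247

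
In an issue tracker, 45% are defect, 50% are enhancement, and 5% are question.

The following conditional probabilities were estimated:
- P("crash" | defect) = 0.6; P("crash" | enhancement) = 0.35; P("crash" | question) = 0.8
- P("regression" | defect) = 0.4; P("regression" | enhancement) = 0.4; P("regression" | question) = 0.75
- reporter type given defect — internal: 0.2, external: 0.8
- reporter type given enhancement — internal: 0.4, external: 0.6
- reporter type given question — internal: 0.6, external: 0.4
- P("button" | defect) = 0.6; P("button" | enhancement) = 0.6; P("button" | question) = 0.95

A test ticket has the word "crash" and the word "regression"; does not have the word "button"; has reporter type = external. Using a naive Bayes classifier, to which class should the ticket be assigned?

defect

defect: 0.45 × 0.6 × 0.4 × 0.8 × (1−0.6) = 0.03456
enhancement: 0.5 × 0.35 × 0.4 × 0.6 × (1−0.6) = 0.0168
question: 0.05 × 0.8 × 0.75 × 0.4 × (1−0.95) = 0.0006
Highest score → defect.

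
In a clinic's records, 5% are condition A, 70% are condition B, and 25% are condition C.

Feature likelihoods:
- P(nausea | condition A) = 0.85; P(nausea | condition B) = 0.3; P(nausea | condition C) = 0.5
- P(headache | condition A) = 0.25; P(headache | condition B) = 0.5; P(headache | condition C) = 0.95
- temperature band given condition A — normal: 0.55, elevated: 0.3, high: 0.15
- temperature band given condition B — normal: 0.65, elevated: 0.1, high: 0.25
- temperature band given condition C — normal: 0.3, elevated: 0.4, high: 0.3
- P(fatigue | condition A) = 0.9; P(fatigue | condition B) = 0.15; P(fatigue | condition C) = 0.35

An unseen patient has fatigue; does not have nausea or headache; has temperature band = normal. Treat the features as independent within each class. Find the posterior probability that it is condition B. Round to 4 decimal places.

0.8741

condition A: 0.05 × (1−0.85) × (1−0.25) × 0.55 × 0.9 = 0.002784375
condition B: 0.7 × (1−0.3) × (1−0.5) × 0.65 × 0.15 = 0.0238875
condition C: 0.25 × (1−0.5) × (1−0.95) × 0.3 × 0.35 = 0.00065625
P(condition B | x) = 0.0238875 / 0.027328125 ≈ 0.8741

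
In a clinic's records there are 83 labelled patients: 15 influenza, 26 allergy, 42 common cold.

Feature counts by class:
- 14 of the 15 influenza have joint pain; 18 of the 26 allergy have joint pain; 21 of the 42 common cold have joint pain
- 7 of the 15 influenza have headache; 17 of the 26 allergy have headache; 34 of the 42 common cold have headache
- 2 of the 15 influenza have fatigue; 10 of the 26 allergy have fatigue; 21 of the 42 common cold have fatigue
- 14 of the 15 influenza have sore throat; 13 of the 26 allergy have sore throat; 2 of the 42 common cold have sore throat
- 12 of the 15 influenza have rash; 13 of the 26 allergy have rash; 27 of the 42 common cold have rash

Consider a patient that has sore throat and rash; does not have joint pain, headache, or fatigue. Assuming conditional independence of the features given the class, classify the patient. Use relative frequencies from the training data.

allergy

influenza: (15/83) × (1/15) × (8/15) × (13/15) × (14/15) × (12/15) ≈ 0.00415814
allergy: (26/83) × (8/26) × (9/26) × (16/26) × (13/26) × (13/26) ≈ 0.00513296
common cold: (42/83) × (21/42) × (8/42) × (21/42) × (2/42) × (27/42) ≈ 0.000737644
Highest score → allergy.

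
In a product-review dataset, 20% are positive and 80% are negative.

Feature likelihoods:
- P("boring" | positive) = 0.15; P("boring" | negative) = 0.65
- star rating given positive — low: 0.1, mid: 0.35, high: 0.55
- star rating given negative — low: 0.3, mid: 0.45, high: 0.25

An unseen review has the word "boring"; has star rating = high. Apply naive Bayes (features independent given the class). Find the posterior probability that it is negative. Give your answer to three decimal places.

positive: 0.2 × 0.15 × 0.55 = 0.0165
negative: 0.8 × 0.65 × 0.25 = 0.13
P(negative | x) = 0.13 / 0.1465 ≈ 0.887

0.887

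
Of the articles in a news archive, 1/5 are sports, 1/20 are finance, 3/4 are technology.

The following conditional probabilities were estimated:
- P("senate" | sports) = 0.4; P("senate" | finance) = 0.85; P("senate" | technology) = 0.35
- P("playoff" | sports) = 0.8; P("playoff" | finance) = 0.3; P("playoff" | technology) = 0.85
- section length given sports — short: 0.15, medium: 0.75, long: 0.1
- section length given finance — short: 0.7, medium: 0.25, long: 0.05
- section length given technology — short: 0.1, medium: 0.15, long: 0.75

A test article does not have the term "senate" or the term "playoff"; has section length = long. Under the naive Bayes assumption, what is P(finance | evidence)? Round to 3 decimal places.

sports: 0.2 × (1−0.4) × (1−0.8) × 0.1 = 0.0024
finance: 0.05 × (1−0.85) × (1−0.3) × 0.05 = 0.0002625
technology: 0.75 × (1−0.35) × (1−0.85) × 0.75 = 0.05484375
P(finance | x) = 0.0002625 / 0.05750625 ≈ 0.005

0.005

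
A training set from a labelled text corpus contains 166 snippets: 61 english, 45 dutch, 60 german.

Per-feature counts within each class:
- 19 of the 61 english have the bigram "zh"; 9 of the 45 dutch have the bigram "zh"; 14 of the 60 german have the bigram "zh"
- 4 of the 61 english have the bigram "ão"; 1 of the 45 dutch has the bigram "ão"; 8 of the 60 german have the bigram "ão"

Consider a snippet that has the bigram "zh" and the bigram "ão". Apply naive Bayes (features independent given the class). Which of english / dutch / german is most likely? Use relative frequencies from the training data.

german

english: (61/166) × (19/61) × (4/61) ≈ 0.00750543
dutch: (45/166) × (9/45) × (1/45) ≈ 0.00120482
german: (60/166) × (14/60) × (8/60) ≈ 0.011245
Highest score → german.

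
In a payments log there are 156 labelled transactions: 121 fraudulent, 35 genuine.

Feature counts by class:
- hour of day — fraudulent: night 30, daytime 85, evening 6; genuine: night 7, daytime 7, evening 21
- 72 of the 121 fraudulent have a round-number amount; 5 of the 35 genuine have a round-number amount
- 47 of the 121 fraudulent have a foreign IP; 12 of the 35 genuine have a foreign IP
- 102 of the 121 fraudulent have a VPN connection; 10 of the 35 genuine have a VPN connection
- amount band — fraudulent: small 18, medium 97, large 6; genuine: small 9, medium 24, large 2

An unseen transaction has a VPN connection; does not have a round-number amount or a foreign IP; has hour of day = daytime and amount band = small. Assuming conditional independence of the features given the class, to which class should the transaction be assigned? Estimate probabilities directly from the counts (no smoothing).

fraudulent

fraudulent: (121/156) × (85/121) × (49/121) × (74/121) × (102/121) × (18/121) ≈ 0.0169221
genuine: (35/156) × (7/35) × (30/35) × (23/35) × (10/35) × (9/35) ≈ 0.00185692
Highest score → fraudulent.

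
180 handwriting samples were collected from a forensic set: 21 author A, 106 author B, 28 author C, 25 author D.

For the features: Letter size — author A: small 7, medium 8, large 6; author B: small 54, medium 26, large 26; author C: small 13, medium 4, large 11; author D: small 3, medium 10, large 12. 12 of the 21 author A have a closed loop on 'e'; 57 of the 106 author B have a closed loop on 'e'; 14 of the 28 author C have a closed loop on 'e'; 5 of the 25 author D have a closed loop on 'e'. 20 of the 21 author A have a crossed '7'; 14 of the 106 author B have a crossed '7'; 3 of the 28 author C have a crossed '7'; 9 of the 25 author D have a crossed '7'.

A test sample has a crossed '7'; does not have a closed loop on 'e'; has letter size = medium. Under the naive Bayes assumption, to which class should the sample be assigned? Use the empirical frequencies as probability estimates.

author A: (21/180) × (8/21) × (9/21) × (20/21) ≈ 0.0181406
author B: (106/180) × (26/106) × (49/106) × (14/106) ≈ 0.00881888
author C: (28/180) × (4/28) × (14/28) × (3/28) ≈ 0.00119048
author D: (25/180) × (10/25) × (20/25) × (9/25) = 0.016
Highest score → author A.

author A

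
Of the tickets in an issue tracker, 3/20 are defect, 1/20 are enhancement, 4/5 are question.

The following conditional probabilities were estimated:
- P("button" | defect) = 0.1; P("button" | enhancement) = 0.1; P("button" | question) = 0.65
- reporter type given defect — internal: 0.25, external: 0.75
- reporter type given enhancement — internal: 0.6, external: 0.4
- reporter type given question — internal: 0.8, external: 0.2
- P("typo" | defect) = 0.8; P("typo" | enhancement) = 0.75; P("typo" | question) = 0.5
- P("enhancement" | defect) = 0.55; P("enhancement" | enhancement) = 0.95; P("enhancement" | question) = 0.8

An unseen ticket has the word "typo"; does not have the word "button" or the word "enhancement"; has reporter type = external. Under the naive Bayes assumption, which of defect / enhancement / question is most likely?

defect: 0.15 × (1−0.1) × 0.75 × 0.8 × (1−0.55) = 0.03645
enhancement: 0.05 × (1−0.1) × 0.4 × 0.75 × (1−0.95) = 0.000675
question: 0.8 × (1−0.65) × 0.2 × 0.5 × (1−0.8) = 0.0056
Highest score → defect.

defect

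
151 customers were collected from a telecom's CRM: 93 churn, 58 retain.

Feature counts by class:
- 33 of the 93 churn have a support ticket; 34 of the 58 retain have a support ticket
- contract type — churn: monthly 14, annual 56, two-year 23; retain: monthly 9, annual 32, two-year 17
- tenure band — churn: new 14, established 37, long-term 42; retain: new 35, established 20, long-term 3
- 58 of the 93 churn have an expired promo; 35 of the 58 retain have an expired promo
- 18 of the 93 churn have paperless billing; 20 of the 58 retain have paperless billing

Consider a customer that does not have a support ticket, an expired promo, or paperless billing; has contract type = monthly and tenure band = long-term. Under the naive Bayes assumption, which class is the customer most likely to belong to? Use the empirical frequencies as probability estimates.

churn: (93/151) × (60/93) × (14/93) × (42/93) × (35/93) × (75/93) ≈ 0.00819878
retain: (58/151) × (24/58) × (9/58) × (3/58) × (23/58) × (38/58) ≈ 0.000331434
Highest score → churn.

churn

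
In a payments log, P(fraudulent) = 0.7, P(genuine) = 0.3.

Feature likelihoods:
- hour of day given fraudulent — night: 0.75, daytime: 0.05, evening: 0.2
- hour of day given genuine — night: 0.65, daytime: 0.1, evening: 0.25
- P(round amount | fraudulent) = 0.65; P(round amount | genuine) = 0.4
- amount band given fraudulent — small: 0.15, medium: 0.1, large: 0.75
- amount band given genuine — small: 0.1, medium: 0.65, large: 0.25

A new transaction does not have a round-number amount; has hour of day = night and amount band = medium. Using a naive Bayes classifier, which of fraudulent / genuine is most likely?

genuine

fraudulent: 0.7 × 0.75 × (1−0.65) × 0.1 = 0.018375
genuine: 0.3 × 0.65 × (1−0.4) × 0.65 = 0.07605
Highest score → genuine.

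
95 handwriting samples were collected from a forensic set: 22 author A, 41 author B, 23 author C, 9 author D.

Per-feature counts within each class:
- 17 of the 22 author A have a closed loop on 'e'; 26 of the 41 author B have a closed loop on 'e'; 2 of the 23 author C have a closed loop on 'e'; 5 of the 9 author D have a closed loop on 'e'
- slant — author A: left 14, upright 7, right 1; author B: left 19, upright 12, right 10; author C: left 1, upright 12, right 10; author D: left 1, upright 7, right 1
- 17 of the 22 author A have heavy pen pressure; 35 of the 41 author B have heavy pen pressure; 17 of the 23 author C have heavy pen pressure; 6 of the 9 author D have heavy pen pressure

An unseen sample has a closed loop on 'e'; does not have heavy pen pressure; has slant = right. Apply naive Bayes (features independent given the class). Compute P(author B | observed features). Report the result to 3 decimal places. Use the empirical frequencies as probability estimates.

author A: (22/95) × (17/22) × (1/22) × (5/22) ≈ 0.00184863
author B: (41/95) × (26/41) × (10/41) × (6/41) ≈ 0.00976862
author C: (23/95) × (2/23) × (10/23) × (6/23) ≈ 0.00238782
author D: (9/95) × (5/9) × (1/9) × (3/9) ≈ 0.00194932
P(author B | x) = 0.00976862 / 0.01595439 ≈ 0.612

0.612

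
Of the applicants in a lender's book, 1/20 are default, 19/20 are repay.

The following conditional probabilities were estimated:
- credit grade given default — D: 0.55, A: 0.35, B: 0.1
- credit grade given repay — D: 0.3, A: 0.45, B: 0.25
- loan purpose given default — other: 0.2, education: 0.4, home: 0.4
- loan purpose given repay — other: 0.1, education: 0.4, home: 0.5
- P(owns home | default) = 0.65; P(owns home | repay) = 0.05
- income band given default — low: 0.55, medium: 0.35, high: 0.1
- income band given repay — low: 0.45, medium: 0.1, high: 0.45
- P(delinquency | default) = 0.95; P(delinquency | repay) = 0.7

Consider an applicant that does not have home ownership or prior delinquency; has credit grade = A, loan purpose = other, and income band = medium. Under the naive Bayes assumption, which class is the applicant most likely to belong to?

repay

default: 0.05 × 0.35 × 0.2 × (1−0.65) × 0.35 × (1−0.95) = 0.0000214375
repay: 0.95 × 0.45 × 0.1 × (1−0.05) × 0.1 × (1−0.7) = 0.001218375
Highest score → repay.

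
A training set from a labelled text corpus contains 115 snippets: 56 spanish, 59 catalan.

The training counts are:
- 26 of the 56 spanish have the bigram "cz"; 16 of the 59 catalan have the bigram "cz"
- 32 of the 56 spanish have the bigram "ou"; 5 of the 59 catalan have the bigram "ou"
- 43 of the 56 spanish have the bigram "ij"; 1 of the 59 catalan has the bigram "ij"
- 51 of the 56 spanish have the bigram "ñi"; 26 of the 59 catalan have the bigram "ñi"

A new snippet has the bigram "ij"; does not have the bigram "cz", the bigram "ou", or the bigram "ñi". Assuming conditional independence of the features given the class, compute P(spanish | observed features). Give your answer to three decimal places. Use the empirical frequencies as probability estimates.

0.703

spanish: (56/115) × (30/56) × (24/56) × (43/56) × (5/56) ≈ 0.00766494
catalan: (59/115) × (43/59) × (54/59) × (1/59) × (33/59) ≈ 0.00324431
P(spanish | x) = 0.00766494 / 0.01090925 ≈ 0.703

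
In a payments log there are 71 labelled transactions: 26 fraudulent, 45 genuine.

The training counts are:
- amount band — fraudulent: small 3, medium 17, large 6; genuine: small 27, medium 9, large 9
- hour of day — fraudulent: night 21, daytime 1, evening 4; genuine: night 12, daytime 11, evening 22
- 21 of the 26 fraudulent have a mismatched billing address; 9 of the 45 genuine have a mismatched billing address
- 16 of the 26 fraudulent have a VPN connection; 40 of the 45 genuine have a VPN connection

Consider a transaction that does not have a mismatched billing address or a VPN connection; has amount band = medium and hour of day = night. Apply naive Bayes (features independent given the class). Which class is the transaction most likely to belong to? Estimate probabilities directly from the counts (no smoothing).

fraudulent

fraudulent: (26/71) × (17/26) × (21/26) × (5/26) × (10/26) ≈ 0.0143041
genuine: (45/71) × (9/45) × (12/45) × (36/45) × (5/45) ≈ 0.00300469
Highest score → fraudulent.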